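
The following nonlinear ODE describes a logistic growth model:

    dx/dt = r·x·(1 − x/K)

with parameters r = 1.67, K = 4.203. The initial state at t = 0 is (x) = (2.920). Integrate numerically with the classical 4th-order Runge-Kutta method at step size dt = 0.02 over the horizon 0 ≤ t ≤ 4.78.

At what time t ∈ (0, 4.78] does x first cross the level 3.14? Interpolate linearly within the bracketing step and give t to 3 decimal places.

t=0.000: state=(2.920)
step 1 (dt=0.02): k1=(1.489), k2=(1.479), k3=(1.479), k4=(1.469); state += dt/6·(k1+2k2+2k3+k4)
t=0.020: state=(2.950)
t=0.040: state=(2.979)
t=0.060: state=(3.008)
t=0.140: state=(3.118)
next step: t=0.160: state=(3.145) — x has crossed 3.14
linear interpolation between t=0.140 (3.11846) and t=0.160 (3.14512) → t≈0.156

t = 0.156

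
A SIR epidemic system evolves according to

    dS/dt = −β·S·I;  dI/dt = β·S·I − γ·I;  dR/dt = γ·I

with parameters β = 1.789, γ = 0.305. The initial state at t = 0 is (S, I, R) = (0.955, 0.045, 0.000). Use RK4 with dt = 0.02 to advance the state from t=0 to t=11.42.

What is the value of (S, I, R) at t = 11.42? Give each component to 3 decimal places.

(S, I, R) = (0.004, 0.065, 0.931)

t=0.000: state=(0.955, 0.045, 0.000)
step 1 (dt=0.02): k1=(-0.077, 0.063, 0.014), k2=(-0.078, 0.064, 0.014), k3=(-0.078, 0.064, 0.014), k4=(-0.079, 0.065, 0.014); state += dt/6·(k1+2k2+2k3+k4)
t=0.020: state=(0.953, 0.046, 0.000)
t=0.040: state=(0.952, 0.048, 0.001)
t=0.060: state=(0.950, 0.049, 0.001)
continuing one RK4 step at a time; state shown every 25 steps (Δt=0.5):
t=0.500: state=(0.901, 0.089, 0.010)
t=1.000: state=(0.807, 0.164, 0.029)
t=1.500: state=(0.665, 0.273, 0.062)
t=2.000: state=(0.493, 0.394, 0.113)
t=2.500: state=(0.331, 0.488, 0.181)
t=3.000: state=(0.209, 0.532, 0.259)
t=3.500: state=(0.130, 0.530, 0.341)
t=4.000: state=(0.082, 0.499, 0.419)
t=4.500: state=(0.053, 0.455, 0.492)
t=5.000: state=(0.036, 0.406, 0.558)
t=5.500: state=(0.026, 0.358, 0.616)
t=6.000: state=(0.019, 0.314, 0.667)
t=6.500: state=(0.015, 0.273, 0.712)
t=7.000: state=(0.012, 0.238, 0.751)
t=7.500: state=(0.010, 0.206, 0.785)
t=8.000: state=(0.008, 0.178, 0.814)
t=8.500: state=(0.007, 0.154, 0.839)
t=9.000: state=(0.006, 0.133, 0.861)
t=9.500: state=(0.005, 0.115, 0.880)
t=10.000: state=(0.005, 0.099, 0.896)
t=10.500: state=(0.005, 0.085, 0.910)
t=11.000: state=(0.004, 0.074, 0.922)
t=11.420: state=(0.004, 0.065, 0.931)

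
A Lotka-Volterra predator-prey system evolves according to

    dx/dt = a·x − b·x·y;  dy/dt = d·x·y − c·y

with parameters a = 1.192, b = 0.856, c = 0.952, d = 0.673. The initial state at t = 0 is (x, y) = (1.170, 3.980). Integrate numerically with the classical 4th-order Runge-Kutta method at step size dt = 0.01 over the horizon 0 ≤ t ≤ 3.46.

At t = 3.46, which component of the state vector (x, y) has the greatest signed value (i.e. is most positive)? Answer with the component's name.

t=0.000: state=(1.170, 3.980)
step 1 (dt=0.01): k1=(-2.591, -0.655), k2=(-2.559, -0.689), k3=(-2.560, -0.689), k4=(-2.528, -0.722); state += dt/6·(k1+2k2+2k3+k4)
t=0.010: state=(1.144, 3.973)
t=0.020: state=(1.119, 3.966)
t=0.030: state=(1.095, 3.957)
continuing one RK4 step at a time; state shown every 20 steps (Δt=0.2):
t=0.200: state=(0.765, 3.739)
t=0.400: state=(0.528, 3.367)
t=0.600: state=(0.390, 2.958)
t=0.800: state=(0.309, 2.561)
t=1.000: state=(0.261, 2.199)
t=1.200: state=(0.234, 1.879)
t=1.400: state=(0.220, 1.601)
t=1.600: state=(0.217, 1.363)
t=1.800: state=(0.222, 1.160)
t=2.000: state=(0.234, 0.989)
t=2.200: state=(0.254, 0.845)
t=2.400: state=(0.282, 0.724)
t=2.600: state=(0.320, 0.623)
t=2.800: state=(0.367, 0.539)
t=3.000: state=(0.428, 0.470)
t=3.200: state=(0.503, 0.414)
t=3.400: state=(0.597, 0.368)
t=3.460: state=(0.630, 0.357)
compare at T: x=0.630, y=0.357

largest component: x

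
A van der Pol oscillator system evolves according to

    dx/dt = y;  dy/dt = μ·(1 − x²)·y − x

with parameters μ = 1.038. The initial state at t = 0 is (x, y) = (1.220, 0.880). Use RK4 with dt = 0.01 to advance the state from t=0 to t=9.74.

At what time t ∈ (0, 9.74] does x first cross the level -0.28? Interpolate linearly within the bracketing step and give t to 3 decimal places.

t = 2.255

t=0.000: state=(1.220, 0.880)
step 1 (dt=0.01): k1=(0.880, -1.666), k2=(0.872, -1.676), k3=(0.872, -1.676), k4=(0.863, -1.685); state += dt/6·(k1+2k2+2k3+k4)
t=0.010: state=(1.229, 0.863)
t=0.020: state=(1.237, 0.846)
t=0.030: state=(1.246, 0.829)
continuing one RK4 step at a time; state shown every 50 steps (Δt=0.5):
t=0.500: state=(1.440, 0.021)
t=1.000: state=(1.297, -0.545)
t=1.500: state=(0.910, -1.015)
t=2.000: state=(0.236, -1.760)
t=2.250: state=(-0.268, -2.271)
next step: t=2.260: state=(-0.291, -2.290) — x has crossed -0.28
linear interpolation between t=2.250 (-0.26841) and t=2.260 (-0.29122) → t≈2.255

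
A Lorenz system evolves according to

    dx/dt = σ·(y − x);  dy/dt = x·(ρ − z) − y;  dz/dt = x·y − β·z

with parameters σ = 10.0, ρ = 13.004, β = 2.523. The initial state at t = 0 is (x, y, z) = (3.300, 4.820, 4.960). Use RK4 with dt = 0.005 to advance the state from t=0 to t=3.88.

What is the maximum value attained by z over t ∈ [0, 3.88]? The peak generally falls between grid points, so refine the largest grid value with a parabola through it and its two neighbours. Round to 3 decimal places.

max z = 17.267

t=0.000: state=(3.300, 4.820, 4.960)
step 1 (dt=0.005): k1=(15.200, 21.725, 3.392), k2=(15.363, 21.948, 3.735), k3=(15.365, 21.948, 3.737), k4=(15.529, 22.170, 4.086); state += dt/6·(k1+2k2+2k3+k4)
t=0.005: state=(3.377, 4.930, 4.979)
t=0.010: state=(3.455, 5.042, 5.001)
t=0.015: state=(3.535, 5.156, 5.027)
continuing one RK4 step at a time; state shown every 40 steps (Δt=0.2):
t=0.200: state=(7.513, 9.771, 9.754)
t=0.400: state=(7.837, 5.520, 17.267)
t=0.600: state=(3.243, 1.880, 12.968)
t=0.800: state=(2.360, 2.604, 8.660)
t=1.000: state=(3.844, 5.096, 7.060)
t=1.200: state=(7.049, 8.601, 10.600)
t=1.400: state=(7.303, 5.817, 15.787)
t=1.600: state=(4.034, 2.928, 12.925)
t=1.800: state=(3.332, 3.616, 9.481)
t=2.000: state=(4.836, 5.987, 8.784)
t=2.200: state=(7.083, 7.743, 12.328)
t=2.400: state=(6.283, 5.068, 14.603)
t=2.600: state=(4.220, 3.663, 12.053)
t=2.800: state=(4.187, 4.643, 9.850)
t=3.000: state=(5.689, 6.584, 10.394)
t=3.200: state=(6.746, 6.656, 13.268)
t=3.400: state=(5.500, 4.665, 13.438)
t=3.600: state=(4.451, 4.327, 11.376)
t=3.800: state=(4.932, 5.468, 10.396)
t=3.880: state=(5.409, 6.043, 10.659)
largest grid value and its neighbours: z(0.395)=17.26297, z(0.400)=17.26691, z(0.405)=17.26004
parabola through these three points peaks at t≈0.399 with z≈17.26701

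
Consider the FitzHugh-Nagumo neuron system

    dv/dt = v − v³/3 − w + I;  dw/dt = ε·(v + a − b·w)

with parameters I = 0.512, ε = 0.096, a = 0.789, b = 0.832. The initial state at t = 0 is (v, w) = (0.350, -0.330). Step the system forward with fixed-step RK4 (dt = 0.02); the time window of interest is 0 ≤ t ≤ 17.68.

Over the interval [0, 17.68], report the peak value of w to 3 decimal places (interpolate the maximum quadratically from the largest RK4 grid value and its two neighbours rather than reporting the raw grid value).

t=0.000: state=(0.350, -0.330)
step 1 (dt=0.02): k1=(1.178, 0.136), k2=(1.187, 0.137), k3=(1.187, 0.137), k4=(1.196, 0.138); state += dt/6·(k1+2k2+2k3+k4)
t=0.020: state=(0.374, -0.327)
t=0.040: state=(0.398, -0.324)
t=0.060: state=(0.422, -0.322)
continuing one RK4 step at a time; state shown every 50 steps (Δt=1):
t=1.000: state=(1.623, -0.138)
t=2.000: state=(1.909, 0.115)
t=3.000: state=(1.844, 0.353)
t=4.000: state=(1.753, 0.564)
t=5.000: state=(1.657, 0.751)
t=6.000: state=(1.556, 0.915)
t=7.000: state=(1.450, 1.056)
t=8.000: state=(1.335, 1.176)
t=9.000: state=(1.204, 1.276)
t=10.000: state=(1.046, 1.355)
t=11.000: state=(0.834, 1.411)
t=12.000: state=(0.486, 1.437)
t=13.000: state=(-0.280, 1.414)
t=14.000: state=(-1.634, 1.288)
t=15.000: state=(-1.967, 1.089)
t=16.000: state=(-1.924, 0.898)
t=17.000: state=(-1.858, 0.727)
t=17.680: state=(-1.814, 0.622)
largest grid value and its neighbours: w(12.140)=1.43806, w(12.160)=1.43806, w(12.180)=1.43805
parabola through these three points peaks at t≈12.155 with w≈1.43806

max w = 1.438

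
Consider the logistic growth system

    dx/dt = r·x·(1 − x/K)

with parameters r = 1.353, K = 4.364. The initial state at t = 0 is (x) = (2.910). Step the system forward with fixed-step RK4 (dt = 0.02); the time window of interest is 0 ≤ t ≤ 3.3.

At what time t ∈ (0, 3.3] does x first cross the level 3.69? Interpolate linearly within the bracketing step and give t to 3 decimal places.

t = 0.744

t=0.000: state=(2.910)
step 1 (dt=0.02): k1=(1.312), k2=(1.306), k3=(1.306), k4=(1.300); state += dt/6·(k1+2k2+2k3+k4)
t=0.020: state=(2.936)
t=0.040: state=(2.962)
t=0.060: state=(2.988)
continuing one RK4 step at a time; state shown every 10 steps (Δt=0.2):
t=0.200: state=(3.160)
t=0.400: state=(3.381)
t=0.600: state=(3.572)
t=0.740: state=(3.687)
next step: t=0.760: state=(3.702) — x has crossed 3.69
linear interpolation between t=0.740 (3.68709) and t=0.760 (3.70242) → t≈0.744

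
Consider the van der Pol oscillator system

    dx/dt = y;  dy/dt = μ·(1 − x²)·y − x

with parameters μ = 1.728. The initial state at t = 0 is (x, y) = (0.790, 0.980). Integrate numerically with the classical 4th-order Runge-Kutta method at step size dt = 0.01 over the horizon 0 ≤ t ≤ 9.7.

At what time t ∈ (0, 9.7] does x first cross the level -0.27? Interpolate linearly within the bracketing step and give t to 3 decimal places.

t=0.000: state=(0.790, 0.980)
step 1 (dt=0.01): k1=(0.980, -0.153), k2=(0.979, -0.172), k3=(0.979, -0.172), k4=(0.978, -0.191); state += dt/6·(k1+2k2+2k3+k4)
t=0.010: state=(0.800, 0.978)
t=0.020: state=(0.810, 0.976)
t=0.030: state=(0.819, 0.974)
continuing one RK4 step at a time; state shown every 50 steps (Δt=0.5):
t=0.500: state=(1.186, 0.483)
t=1.000: state=(1.248, -0.191)
t=1.500: state=(1.033, -0.658)
t=2.000: state=(0.553, -1.361)
t=2.410: state=(-0.253, -2.728)
next step: t=2.420: state=(-0.281, -2.769) — x has crossed -0.27
linear interpolation between t=2.410 (-0.25315) and t=2.420 (-0.28063) → t≈2.416

t = 2.416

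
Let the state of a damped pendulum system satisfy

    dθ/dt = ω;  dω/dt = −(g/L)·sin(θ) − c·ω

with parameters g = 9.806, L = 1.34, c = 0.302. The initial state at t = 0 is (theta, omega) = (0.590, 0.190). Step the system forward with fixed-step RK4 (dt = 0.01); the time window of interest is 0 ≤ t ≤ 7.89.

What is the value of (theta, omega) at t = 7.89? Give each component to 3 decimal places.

(theta, omega) = (-0.091, -0.407)

t=0.000: state=(0.590, 0.190)
step 1 (dt=0.01): k1=(0.190, -4.129), k2=(0.169, -4.128), k3=(0.169, -4.128), k4=(0.149, -4.127); state += dt/6·(k1+2k2+2k3+k4)
t=0.010: state=(0.592, 0.149)
t=0.020: state=(0.593, 0.107)
t=0.030: state=(0.594, 0.066)
continuing one RK4 step at a time; state shown every 50 steps (Δt=0.5):
t=0.500: state=(0.233, -1.377)
t=1.000: state=(-0.403, -0.787)
t=1.500: state=(-0.378, 0.828)
t=2.000: state=(0.180, 1.052)
t=2.500: state=(0.402, -0.258)
t=3.000: state=(0.020, -1.019)
t=3.500: state=(-0.337, -0.210)
t=4.000: state=(-0.160, 0.786)
t=4.500: state=(0.223, 0.513)
t=5.000: state=(0.231, -0.460)
t=5.500: state=(-0.095, -0.635)
t=6.000: state=(-0.238, 0.132)
t=6.500: state=(-0.017, 0.602)
t=7.000: state=(0.197, 0.134)
t=7.500: state=(0.096, -0.462)
t=7.890: state=(-0.091, -0.407)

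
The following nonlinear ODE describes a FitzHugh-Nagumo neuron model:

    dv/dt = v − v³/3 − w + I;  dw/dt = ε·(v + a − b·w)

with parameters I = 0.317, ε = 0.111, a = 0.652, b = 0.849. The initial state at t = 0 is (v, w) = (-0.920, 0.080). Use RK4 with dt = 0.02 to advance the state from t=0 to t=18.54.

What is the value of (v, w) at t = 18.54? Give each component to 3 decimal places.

t=0.000: state=(-0.920, 0.080)
step 1 (dt=0.02): k1=(-0.423, -0.037), k2=(-0.424, -0.038), k3=(-0.424, -0.038), k4=(-0.424, -0.038); state += dt/6·(k1+2k2+2k3+k4)
t=0.020: state=(-0.928, 0.079)
t=0.040: state=(-0.937, 0.078)
t=0.060: state=(-0.945, 0.078)
continuing one RK4 step at a time; state shown every 50 steps (Δt=1):
t=1.000: state=(-1.296, 0.023)
t=2.000: state=(-1.452, -0.058)
t=3.000: state=(-1.457, -0.138)
t=4.000: state=(-1.413, -0.209)
t=5.000: state=(-1.356, -0.268)
t=6.000: state=(-1.295, -0.315)
t=7.000: state=(-1.234, -0.352)
t=8.000: state=(-1.173, -0.378)
t=9.000: state=(-1.113, -0.396)
t=10.000: state=(-1.054, -0.406)
t=11.000: state=(-0.994, -0.409)
t=12.000: state=(-0.934, -0.405)
t=13.000: state=(-0.874, -0.396)
t=14.000: state=(-0.812, -0.380)
t=15.000: state=(-0.746, -0.359)
t=16.000: state=(-0.673, -0.333)
t=17.000: state=(-0.584, -0.301)
t=18.000: state=(-0.464, -0.261)
t=18.540: state=(-0.373, -0.234)

(v, w) = (-0.373, -0.234)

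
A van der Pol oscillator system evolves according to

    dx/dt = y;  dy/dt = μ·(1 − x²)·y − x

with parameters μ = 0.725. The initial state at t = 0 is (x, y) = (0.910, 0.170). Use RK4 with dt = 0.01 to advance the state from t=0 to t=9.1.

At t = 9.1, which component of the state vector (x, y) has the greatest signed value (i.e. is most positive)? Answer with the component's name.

t=0.000: state=(0.910, 0.170)
step 1 (dt=0.01): k1=(0.170, -0.889), k2=(0.166, -0.890), k3=(0.166, -0.890), k4=(0.161, -0.892); state += dt/6·(k1+2k2+2k3+k4)
t=0.010: state=(0.912, 0.161)
t=0.020: state=(0.913, 0.152)
t=0.030: state=(0.915, 0.143)
continuing one RK4 step at a time; state shown every 50 steps (Δt=0.5):
t=0.500: state=(0.880, -0.291)
t=1.000: state=(0.619, -0.758)
t=1.500: state=(0.116, -1.260)
t=2.000: state=(-0.622, -1.617)
t=2.500: state=(-1.349, -1.105)
t=3.000: state=(-1.638, -0.078)
t=3.500: state=(-1.498, 0.572)
t=4.000: state=(-1.098, 1.028)
t=4.500: state=(-0.451, 1.598)
t=5.000: state=(0.522, 2.243)
t=5.500: state=(1.564, 1.573)
t=6.000: state=(1.949, 0.078)
t=6.500: state=(1.794, -0.591)
t=7.000: state=(1.405, -0.955)
t=7.500: state=(0.823, -1.408)
t=8.000: state=(-0.049, -2.114)
t=8.500: state=(-1.205, -2.219)
t=9.000: state=(-1.934, -0.602)
t=9.100: state=(-1.980, -0.313)
compare at T: x=-1.980, y=-0.313

largest component: y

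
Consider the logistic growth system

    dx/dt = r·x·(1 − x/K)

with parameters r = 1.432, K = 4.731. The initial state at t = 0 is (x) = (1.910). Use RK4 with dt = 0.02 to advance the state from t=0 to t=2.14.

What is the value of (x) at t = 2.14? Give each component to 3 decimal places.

(x) = (4.426)

t=0.000: state=(1.910)
step 1 (dt=0.02): k1=(1.631), k2=(1.635), k3=(1.635), k4=(1.640); state += dt/6·(k1+2k2+2k3+k4)
t=0.020: state=(1.943)
t=0.040: state=(1.976)
t=0.060: state=(2.009)
continuing one RK4 step at a time; state shown every 5 steps (Δt=0.1):
t=0.100: state=(2.075)
t=0.200: state=(2.243)
t=0.300: state=(2.412)
t=0.400: state=(2.581)
t=0.500: state=(2.748)
t=0.600: state=(2.910)
t=0.700: state=(3.068)
t=0.800: state=(3.219)
t=0.900: state=(3.362)
t=1.000: state=(3.497)
t=1.100: state=(3.623)
t=1.200: state=(3.740)
t=1.300: state=(3.848)
t=1.400: state=(3.946)
t=1.500: state=(4.035)
t=1.600: state=(4.116)
t=1.700: state=(4.189)
t=1.800: state=(4.254)
t=1.900: state=(4.312)
t=2.000: state=(4.363)
t=2.100: state=(4.409)
t=2.140: state=(4.426)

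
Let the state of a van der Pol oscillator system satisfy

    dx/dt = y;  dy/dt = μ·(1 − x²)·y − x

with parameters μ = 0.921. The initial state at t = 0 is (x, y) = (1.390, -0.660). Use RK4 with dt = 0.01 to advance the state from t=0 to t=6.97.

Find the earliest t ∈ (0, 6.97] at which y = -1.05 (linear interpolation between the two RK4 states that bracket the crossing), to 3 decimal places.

t=0.000: state=(1.390, -0.660)
step 1 (dt=0.01): k1=(-0.660, -0.823), k2=(-0.664, -0.822), k3=(-0.664, -0.822), k4=(-0.668, -0.821); state += dt/6·(k1+2k2+2k3+k4)
t=0.010: state=(1.383, -0.668)
t=0.020: state=(1.377, -0.676)
t=0.030: state=(1.370, -0.685)
continuing one RK4 step at a time; state shown every 25 steps (Δt=0.25):
t=0.250: state=(1.199, -0.866)
t=0.450: state=(1.009, -1.048)
next step: t=0.460: state=(0.998, -1.058) — y has crossed -1.05
linear interpolation between t=0.450 (-1.04793) and t=0.460 (-1.05790) → t≈0.452

t = 0.452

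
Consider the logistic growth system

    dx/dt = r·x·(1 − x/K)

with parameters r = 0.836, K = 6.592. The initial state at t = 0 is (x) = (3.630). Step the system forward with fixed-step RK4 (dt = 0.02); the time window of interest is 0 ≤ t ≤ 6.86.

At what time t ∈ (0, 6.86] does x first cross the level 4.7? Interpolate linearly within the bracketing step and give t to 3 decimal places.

t=0.000: state=(3.630)
step 1 (dt=0.02): k1=(1.364), k2=(1.362), k3=(1.362), k4=(1.361); state += dt/6·(k1+2k2+2k3+k4)
t=0.020: state=(3.657)
t=0.040: state=(3.684)
t=0.060: state=(3.712)
continuing one RK4 step at a time; state shown every 25 steps (Δt=0.5):
t=0.500: state=(4.288)
t=0.840: state=(4.694)
next step: t=0.860: state=(4.717) — x has crossed 4.7
linear interpolation between t=0.840 (4.69417) and t=0.860 (4.71668) → t≈0.845

t = 0.845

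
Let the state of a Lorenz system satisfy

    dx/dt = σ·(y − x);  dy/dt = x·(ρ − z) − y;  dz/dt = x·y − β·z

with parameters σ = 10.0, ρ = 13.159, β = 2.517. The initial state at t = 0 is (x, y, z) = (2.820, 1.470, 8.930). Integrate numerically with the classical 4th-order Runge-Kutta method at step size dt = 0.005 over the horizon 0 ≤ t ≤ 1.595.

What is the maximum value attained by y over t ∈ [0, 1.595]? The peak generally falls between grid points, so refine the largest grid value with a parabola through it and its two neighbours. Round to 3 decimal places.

t=0.000: state=(2.820, 1.470, 8.930)
step 1 (dt=0.005): k1=(-13.500, 10.456, -18.331), k2=(-12.901, 10.415, -18.193), k3=(-12.917, 10.420, -18.192), k4=(-12.333, 10.381, -18.054); state += dt/6·(k1+2k2+2k3+k4)
t=0.005: state=(2.755, 1.522, 8.839)
t=0.010: state=(2.697, 1.574, 8.749)
t=0.015: state=(2.643, 1.625, 8.661)
continuing one RK4 step at a time; state shown every 20 steps (Δt=0.1):
t=0.100: state=(2.345, 2.508, 7.374)
t=0.200: state=(2.905, 3.817, 6.456)
t=0.300: state=(4.141, 5.699, 6.503)
t=0.400: state=(5.970, 7.994, 8.167)
t=0.500: state=(7.855, 9.339, 11.856)
t=0.600: state=(8.389, 7.811, 15.676)
t=0.700: state=(6.869, 4.710, 16.445)
t=0.800: state=(4.735, 2.869, 14.640)
t=0.900: state=(3.355, 2.467, 12.282)
t=1.000: state=(2.887, 2.792, 10.246)
t=1.100: state=(3.090, 3.567, 8.790)
t=1.200: state=(3.817, 4.790, 8.103)
t=1.300: state=(5.013, 6.404, 8.499)
t=1.400: state=(6.471, 7.886, 10.311)
t=1.500: state=(7.535, 8.082, 13.130)
t=1.595: state=(7.406, 6.595, 15.085)
largest grid value and its neighbours: y(0.500)=9.33894, y(0.505)=9.33936, y(0.510)=9.33153
parabola through these three points peaks at t≈0.503 with y≈9.34019

max y = 9.340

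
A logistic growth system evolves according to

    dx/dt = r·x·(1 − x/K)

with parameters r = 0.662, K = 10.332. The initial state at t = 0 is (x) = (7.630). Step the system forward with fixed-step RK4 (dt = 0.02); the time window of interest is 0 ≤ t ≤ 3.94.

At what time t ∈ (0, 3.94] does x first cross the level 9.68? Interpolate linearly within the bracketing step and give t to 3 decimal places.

t=0.000: state=(7.630)
step 1 (dt=0.02): k1=(1.321), k2=(1.317), k3=(1.317), k4=(1.313); state += dt/6·(k1+2k2+2k3+k4)
t=0.020: state=(7.656)
t=0.040: state=(7.683)
t=0.060: state=(7.709)
continuing one RK4 step at a time; state shown every 10 steps (Δt=0.2):
t=0.200: state=(7.886)
t=0.400: state=(8.124)
t=0.600: state=(8.345)
t=0.800: state=(8.549)
t=1.000: state=(8.736)
t=1.200: state=(8.907)
t=1.400: state=(9.062)
t=1.600: state=(9.202)
t=1.800: state=(9.329)
t=2.000: state=(9.442)
t=2.200: state=(9.544)
t=2.400: state=(9.635)
t=2.500: state=(9.677)
next step: t=2.520: state=(9.685) — x has crossed 9.68
linear interpolation between t=2.500 (9.67714) and t=2.520 (9.68521) → t≈2.507

t = 2.507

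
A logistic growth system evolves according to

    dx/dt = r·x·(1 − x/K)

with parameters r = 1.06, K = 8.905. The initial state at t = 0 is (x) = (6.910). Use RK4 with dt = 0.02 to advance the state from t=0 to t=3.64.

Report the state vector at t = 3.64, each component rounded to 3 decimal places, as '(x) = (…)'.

t=0.000: state=(6.910)
step 1 (dt=0.02): k1=(1.641), k2=(1.631), k3=(1.631), k4=(1.622); state += dt/6·(k1+2k2+2k3+k4)
t=0.020: state=(6.943)
t=0.040: state=(6.975)
t=0.060: state=(7.007)
continuing one RK4 step at a time; state shown every 10 steps (Δt=0.2):
t=0.200: state=(7.219)
t=0.400: state=(7.490)
t=0.600: state=(7.724)
t=0.800: state=(7.925)
t=1.000: state=(8.095)
t=1.200: state=(8.238)
t=1.400: state=(8.358)
t=1.600: state=(8.457)
t=1.800: state=(8.539)
t=2.000: state=(8.607)
t=2.200: state=(8.662)
t=2.400: state=(8.708)
t=2.600: state=(8.745)
t=2.800: state=(8.775)
t=3.000: state=(8.799)
t=3.200: state=(8.819)
t=3.400: state=(8.836)
t=3.600: state=(8.849)
t=3.640: state=(8.851)

(x) = (8.851)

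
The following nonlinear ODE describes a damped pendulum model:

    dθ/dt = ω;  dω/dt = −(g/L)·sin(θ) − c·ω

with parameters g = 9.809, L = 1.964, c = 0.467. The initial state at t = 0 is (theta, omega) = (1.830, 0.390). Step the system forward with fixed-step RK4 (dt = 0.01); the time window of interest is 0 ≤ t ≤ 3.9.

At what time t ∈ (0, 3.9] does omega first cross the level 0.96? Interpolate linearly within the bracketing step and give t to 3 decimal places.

t=0.000: state=(1.830, 0.390)
step 1 (dt=0.01): k1=(0.390, -5.010), k2=(0.365, -4.995), k3=(0.365, -4.996), k4=(0.340, -4.982); state += dt/6·(k1+2k2+2k3+k4)
t=0.010: state=(1.834, 0.340)
t=0.020: state=(1.837, 0.290)
t=0.030: state=(1.839, 0.241)
continuing one RK4 step at a time; state shown every 20 steps (Δt=0.2):
t=0.200: state=(1.811, -0.565)
t=0.400: state=(1.608, -1.456)
t=0.600: state=(1.234, -2.265)
t=0.800: state=(0.717, -2.847)
t=1.000: state=(0.126, -2.975)
t=1.200: state=(-0.436, -2.554)
t=1.400: state=(-0.869, -1.739)
t=1.600: state=(-1.122, -0.777)
t=1.800: state=(-1.181, 0.170)
t=1.980: state=(-1.080, 0.940)
next step: t=1.990: state=(-1.070, 0.979) — omega has crossed 0.96
linear interpolation between t=1.980 (0.93950) and t=1.990 (0.97896) → t≈1.985

t = 1.985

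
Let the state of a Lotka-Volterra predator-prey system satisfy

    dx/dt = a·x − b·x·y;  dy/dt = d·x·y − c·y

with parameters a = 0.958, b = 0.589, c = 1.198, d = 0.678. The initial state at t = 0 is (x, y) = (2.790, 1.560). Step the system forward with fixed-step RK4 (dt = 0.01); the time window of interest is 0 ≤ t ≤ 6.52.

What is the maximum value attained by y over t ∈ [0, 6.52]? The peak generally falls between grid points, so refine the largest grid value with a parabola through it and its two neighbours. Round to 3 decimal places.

t=0.000: state=(2.790, 1.560)
step 1 (dt=0.01): k1=(0.109, 1.082), k2=(0.100, 1.086), k3=(0.100, 1.086), k4=(0.091, 1.091); state += dt/6·(k1+2k2+2k3+k4)
t=0.010: state=(2.791, 1.571)
t=0.020: state=(2.792, 1.582)
t=0.030: state=(2.792, 1.593)
continuing one RK4 step at a time; state shown every 25 steps (Δt=0.25):
t=0.250: state=(2.759, 1.854)
t=0.500: state=(2.607, 2.168)
t=0.750: state=(2.355, 2.450)
t=1.000: state=(2.055, 2.640)
t=1.250: state=(1.759, 2.702)
t=1.500: state=(1.506, 2.639)
t=1.750: state=(1.311, 2.481)
t=2.000: state=(1.174, 2.269)
t=2.250: state=(1.087, 2.035)
t=2.500: state=(1.041, 1.806)
t=2.750: state=(1.030, 1.594)
t=3.000: state=(1.049, 1.409)
t=3.250: state=(1.096, 1.252)
t=3.500: state=(1.170, 1.124)
t=3.750: state=(1.270, 1.024)
t=4.000: state=(1.395, 0.951)
t=4.250: state=(1.547, 0.904)
t=4.500: state=(1.724, 0.884)
t=4.750: state=(1.922, 0.892)
t=5.000: state=(2.137, 0.933)
t=5.250: state=(2.354, 1.011)
t=5.500: state=(2.555, 1.137)
t=5.750: state=(2.712, 1.318)
t=6.000: state=(2.790, 1.559)
t=6.250: state=(2.759, 1.852)
t=6.500: state=(2.607, 2.167)
t=6.520: state=(2.591, 2.192)
largest grid value and its neighbours: y(1.230)=2.70181, y(1.240)=2.70197, y(1.250)=2.70192
parabola through these three points peaks at t≈1.243 with y≈2.70198

max y = 2.702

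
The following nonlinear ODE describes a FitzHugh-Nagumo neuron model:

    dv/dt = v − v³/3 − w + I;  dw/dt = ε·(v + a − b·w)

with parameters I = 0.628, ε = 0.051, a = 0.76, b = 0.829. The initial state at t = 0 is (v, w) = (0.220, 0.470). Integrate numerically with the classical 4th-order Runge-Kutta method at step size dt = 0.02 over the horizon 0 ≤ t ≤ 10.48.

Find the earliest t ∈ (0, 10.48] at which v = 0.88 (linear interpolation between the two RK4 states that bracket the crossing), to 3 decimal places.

t=0.000: state=(0.220, 0.470)
step 1 (dt=0.02): k1=(0.374, 0.030), k2=(0.378, 0.030), k3=(0.378, 0.030), k4=(0.381, 0.030); state += dt/6·(k1+2k2+2k3+k4)
t=0.020: state=(0.228, 0.471)
t=0.040: state=(0.235, 0.471)
t=0.060: state=(0.243, 0.472)
continuing one RK4 step at a time; state shown every 25 steps (Δt=0.5):
t=0.500: state=(0.452, 0.488)
t=1.000: state=(0.781, 0.512)
t=1.120: state=(0.871, 0.519)
next step: t=1.140: state=(0.886, 0.520) — v has crossed 0.88
linear interpolation between t=1.120 (0.87088) and t=1.140 (0.88610) → t≈1.132

t = 1.132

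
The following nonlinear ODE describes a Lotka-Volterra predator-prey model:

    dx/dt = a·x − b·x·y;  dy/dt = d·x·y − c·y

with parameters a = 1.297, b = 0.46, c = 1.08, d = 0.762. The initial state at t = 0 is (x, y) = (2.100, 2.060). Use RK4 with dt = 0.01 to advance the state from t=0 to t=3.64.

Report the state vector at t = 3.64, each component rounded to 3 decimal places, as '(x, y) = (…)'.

(x, y) = (0.903, 2.056)

t=0.000: state=(2.100, 2.060)
step 1 (dt=0.01): k1=(0.734, 1.072), k2=(0.730, 1.080), k3=(0.730, 1.080), k4=(0.726, 1.089); state += dt/6·(k1+2k2+2k3+k4)
t=0.010: state=(2.107, 2.071)
t=0.020: state=(2.115, 2.082)
t=0.030: state=(2.122, 2.093)
continuing one RK4 step at a time; state shown every 20 steps (Δt=0.2):
t=0.200: state=(2.228, 2.309)
t=0.400: state=(2.302, 2.630)
t=0.600: state=(2.302, 3.013)
t=0.800: state=(2.219, 3.429)
t=1.000: state=(2.059, 3.831)
t=1.200: state=(1.846, 4.159)
t=1.400: state=(1.615, 4.362)
t=1.600: state=(1.396, 4.420)
t=1.800: state=(1.208, 4.341)
t=2.000: state=(1.059, 4.156)
t=2.200: state=(0.947, 3.899)
t=2.400: state=(0.869, 3.607)
t=2.600: state=(0.820, 3.304)
t=2.800: state=(0.795, 3.010)
t=3.000: state=(0.791, 2.736)
t=3.200: state=(0.806, 2.489)
t=3.400: state=(0.840, 2.273)
t=3.600: state=(0.891, 2.089)
t=3.640: state=(0.903, 2.056)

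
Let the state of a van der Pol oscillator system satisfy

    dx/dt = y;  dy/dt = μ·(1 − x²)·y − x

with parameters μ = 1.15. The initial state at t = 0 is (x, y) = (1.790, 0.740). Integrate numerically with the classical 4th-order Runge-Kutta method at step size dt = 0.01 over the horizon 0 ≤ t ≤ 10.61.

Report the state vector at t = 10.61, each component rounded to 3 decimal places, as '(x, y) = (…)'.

(x, y) = (-1.917, 0.423)

t=0.000: state=(1.790, 0.740)
step 1 (dt=0.01): k1=(0.740, -3.666), k2=(0.722, -3.634), k3=(0.722, -3.634), k4=(0.704, -3.602); state += dt/6·(k1+2k2+2k3+k4)
t=0.010: state=(1.797, 0.704)
t=0.020: state=(1.804, 0.668)
t=0.030: state=(1.811, 0.633)
continuing one RK4 step at a time; state shown every 50 steps (Δt=0.5):
t=0.500: state=(1.838, -0.316)
t=1.000: state=(1.592, -0.629)
t=1.500: state=(1.213, -0.909)
t=2.000: state=(0.640, -1.459)
t=2.500: state=(-0.351, -2.577)
t=3.000: state=(-1.642, -1.868)
t=3.500: state=(-2.007, 0.065)
t=4.000: state=(-1.837, 0.509)
t=4.500: state=(-1.532, 0.709)
t=5.000: state=(-1.112, 1.007)
t=5.500: state=(-0.466, 1.670)
t=6.000: state=(0.657, 2.791)
t=6.500: state=(1.824, 1.260)
t=7.000: state=(1.992, -0.234)
t=7.500: state=(1.779, -0.556)
t=8.000: state=(1.452, -0.760)
t=8.500: state=(0.995, -1.108)
t=9.000: state=(0.270, -1.905)
t=9.500: state=(-0.969, -2.820)
t=10.000: state=(-1.933, -0.735)
t=10.500: state=(-1.960, 0.344)
t=10.610: state=(-1.917, 0.423)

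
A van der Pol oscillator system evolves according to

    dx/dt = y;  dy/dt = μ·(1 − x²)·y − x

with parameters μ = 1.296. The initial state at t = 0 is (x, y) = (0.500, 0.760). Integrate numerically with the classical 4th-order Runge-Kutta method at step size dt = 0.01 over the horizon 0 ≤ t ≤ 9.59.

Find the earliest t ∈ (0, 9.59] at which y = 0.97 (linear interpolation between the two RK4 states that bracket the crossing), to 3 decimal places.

t=0.000: state=(0.500, 0.760)
step 1 (dt=0.01): k1=(0.760, 0.239), k2=(0.761, 0.232), k3=(0.761, 0.232), k4=(0.762, 0.226); state += dt/6·(k1+2k2+2k3+k4)
t=0.010: state=(0.508, 0.762)
t=0.020: state=(0.515, 0.765)
t=0.030: state=(0.523, 0.767)
continuing one RK4 step at a time; state shown every 50 steps (Δt=0.5):
t=0.500: state=(0.876, 0.665)
t=1.000: state=(1.094, 0.169)
t=1.500: state=(1.042, -0.366)
t=2.000: state=(0.730, -0.904)
t=2.500: state=(0.078, -1.802)
t=3.000: state=(-1.085, -2.522)
t=3.500: state=(-1.869, -0.487)
t=4.000: state=(-1.841, 0.371)
t=4.500: state=(-1.592, 0.603)
t=5.000: state=(-1.234, 0.848)
t=5.160: state=(-1.090, 0.968)
next step: t=5.170: state=(-1.080, 0.977) — y has crossed 0.97
linear interpolation between t=5.160 (0.96832) and t=5.170 (0.97694) → t≈5.162

t = 5.162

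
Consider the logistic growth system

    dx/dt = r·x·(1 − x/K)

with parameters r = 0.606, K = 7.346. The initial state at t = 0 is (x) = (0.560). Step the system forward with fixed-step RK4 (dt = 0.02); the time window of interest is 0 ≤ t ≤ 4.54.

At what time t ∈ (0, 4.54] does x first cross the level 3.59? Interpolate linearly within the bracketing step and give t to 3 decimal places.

t=0.000: state=(0.560)
step 1 (dt=0.02): k1=(0.313), k2=(0.315), k3=(0.315), k4=(0.317); state += dt/6·(k1+2k2+2k3+k4)
t=0.020: state=(0.566)
t=0.040: state=(0.573)
t=0.060: state=(0.579)
continuing one RK4 step at a time; state shown every 10 steps (Δt=0.2):
t=0.200: state=(0.626)
t=0.400: state=(0.699)
t=0.600: state=(0.780)
t=0.800: state=(0.868)
t=1.000: state=(0.965)
t=1.200: state=(1.071)
t=1.400: state=(1.187)
t=1.600: state=(1.313)
t=1.800: state=(1.449)
t=2.000: state=(1.595)
t=2.200: state=(1.751)
t=2.400: state=(1.918)
t=2.600: state=(2.095)
t=2.800: state=(2.281)
t=3.000: state=(2.476)
t=3.200: state=(2.678)
t=3.400: state=(2.888)
t=3.600: state=(3.103)
t=3.800: state=(3.322)
t=4.000: state=(3.543)
t=4.040: state=(3.588)
next step: t=4.060: state=(3.610) — x has crossed 3.59
linear interpolation between t=4.040 (3.58773) and t=4.060 (3.60998) → t≈4.042

t = 4.042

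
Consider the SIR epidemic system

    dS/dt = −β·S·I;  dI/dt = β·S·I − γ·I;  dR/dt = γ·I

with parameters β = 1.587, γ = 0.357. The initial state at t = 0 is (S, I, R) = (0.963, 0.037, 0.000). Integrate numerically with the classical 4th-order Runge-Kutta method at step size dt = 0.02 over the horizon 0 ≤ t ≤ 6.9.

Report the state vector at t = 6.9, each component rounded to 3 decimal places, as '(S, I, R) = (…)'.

t=0.000: state=(0.963, 0.037, 0.000)
step 1 (dt=0.02): k1=(-0.057, 0.043, 0.013), k2=(-0.057, 0.044, 0.013), k3=(-0.057, 0.044, 0.013), k4=(-0.058, 0.044, 0.014); state += dt/6·(k1+2k2+2k3+k4)
t=0.020: state=(0.962, 0.038, 0.000)
t=0.040: state=(0.961, 0.039, 0.001)
t=0.060: state=(0.959, 0.040, 0.001)
continuing one RK4 step at a time; state shown every 25 steps (Δt=0.5):
t=0.500: state=(0.926, 0.066, 0.009)
t=1.000: state=(0.864, 0.112, 0.024)
t=1.500: state=(0.771, 0.179, 0.050)
t=2.000: state=(0.647, 0.264, 0.089)
t=2.500: state=(0.507, 0.349, 0.144)
t=3.000: state=(0.374, 0.413, 0.213)
t=3.500: state=(0.266, 0.445, 0.290)
t=4.000: state=(0.186, 0.444, 0.369)
t=4.500: state=(0.132, 0.421, 0.447)
t=5.000: state=(0.096, 0.385, 0.519)
t=5.500: state=(0.072, 0.344, 0.584)
t=6.000: state=(0.056, 0.303, 0.642)
t=6.500: state=(0.044, 0.263, 0.692)
t=6.900: state=(0.038, 0.234, 0.728)

(S, I, R) = (0.038, 0.234, 0.728)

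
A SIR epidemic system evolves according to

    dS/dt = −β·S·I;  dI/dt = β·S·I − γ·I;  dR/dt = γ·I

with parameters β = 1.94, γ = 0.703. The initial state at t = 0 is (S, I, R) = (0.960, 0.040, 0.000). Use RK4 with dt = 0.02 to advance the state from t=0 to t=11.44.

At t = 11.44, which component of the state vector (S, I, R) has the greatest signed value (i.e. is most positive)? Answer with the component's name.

largest component: R

t=0.000: state=(0.960, 0.040, 0.000)
step 1 (dt=0.02): k1=(-0.074, 0.046, 0.028), k2=(-0.075, 0.047, 0.028), k3=(-0.075, 0.047, 0.028), k4=(-0.076, 0.047, 0.029); state += dt/6·(k1+2k2+2k3+k4)
t=0.020: state=(0.958, 0.041, 0.001)
t=0.040: state=(0.957, 0.042, 0.001)
t=0.060: state=(0.955, 0.043, 0.002)
continuing one RK4 step at a time; state shown every 25 steps (Δt=0.5):
t=0.500: state=(0.911, 0.070, 0.019)
t=1.000: state=(0.834, 0.115, 0.051)
t=1.500: state=(0.726, 0.173, 0.101)
t=2.000: state=(0.596, 0.231, 0.172)
t=2.500: state=(0.466, 0.272, 0.262)
t=3.000: state=(0.355, 0.285, 0.360)
t=3.500: state=(0.271, 0.271, 0.459)
t=4.000: state=(0.211, 0.240, 0.549)
t=4.500: state=(0.170, 0.203, 0.627)
t=5.000: state=(0.142, 0.166, 0.691)
t=5.500: state=(0.123, 0.133, 0.744)
t=6.000: state=(0.110, 0.105, 0.785)
t=6.500: state=(0.100, 0.082, 0.818)
t=7.000: state=(0.094, 0.063, 0.843)
t=7.500: state=(0.089, 0.048, 0.863)
t=8.000: state=(0.085, 0.037, 0.878)
t=8.500: state=(0.083, 0.028, 0.889)
t=9.000: state=(0.081, 0.022, 0.898)
t=9.500: state=(0.079, 0.016, 0.905)
t=10.000: state=(0.078, 0.012, 0.910)
t=10.500: state=(0.077, 0.009, 0.913)
t=11.000: state=(0.077, 0.007, 0.916)
t=11.440: state=(0.076, 0.006, 0.918)
compare at T: S=0.076, I=0.006, R=0.918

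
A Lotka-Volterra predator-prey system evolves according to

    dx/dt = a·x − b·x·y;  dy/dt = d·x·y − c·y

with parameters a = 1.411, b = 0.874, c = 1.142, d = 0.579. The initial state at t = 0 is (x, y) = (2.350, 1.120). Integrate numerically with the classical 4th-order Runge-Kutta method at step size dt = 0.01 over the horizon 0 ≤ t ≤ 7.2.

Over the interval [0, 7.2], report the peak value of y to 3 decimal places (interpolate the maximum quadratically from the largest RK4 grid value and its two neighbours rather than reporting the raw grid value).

max y = 2.310

t=0.000: state=(2.350, 1.120)
step 1 (dt=0.01): k1=(1.015, 0.245), k2=(1.015, 0.248), k3=(1.015, 0.248), k4=(1.015, 0.252); state += dt/6·(k1+2k2+2k3+k4)
t=0.010: state=(2.360, 1.122)
t=0.020: state=(2.370, 1.125)
t=0.030: state=(2.380, 1.128)
continuing one RK4 step at a time; state shown every 25 steps (Δt=0.25):
t=0.250: state=(2.596, 1.205)
t=0.500: state=(2.801, 1.339)
t=0.750: state=(2.917, 1.524)
t=1.000: state=(2.905, 1.749)
t=1.250: state=(2.748, 1.983)
t=1.500: state=(2.480, 2.178)
t=1.750: state=(2.162, 2.291)
t=2.000: state=(1.859, 2.302)
t=2.250: state=(1.611, 2.223)
t=2.500: state=(1.431, 2.081)
t=2.750: state=(1.317, 1.907)
t=3.000: state=(1.260, 1.726)
t=3.250: state=(1.254, 1.555)
t=3.500: state=(1.291, 1.405)
t=3.750: state=(1.371, 1.280)
t=4.000: state=(1.492, 1.183)
t=4.250: state=(1.653, 1.116)
t=4.500: state=(1.851, 1.080)
t=4.750: state=(2.082, 1.079)
t=5.000: state=(2.333, 1.116)
t=5.250: state=(2.580, 1.197)
t=5.500: state=(2.789, 1.328)
t=5.750: state=(2.913, 1.510)
t=6.000: state=(2.910, 1.733)
t=6.250: state=(2.763, 1.968)
t=6.500: state=(2.500, 2.167)
t=6.750: state=(2.183, 2.287)
t=7.000: state=(1.878, 2.305)
t=7.200: state=(1.671, 2.252)
largest grid value and its neighbours: y(6.910)=2.30987, y(6.920)=2.30993, y(6.930)=2.30983
parabola through these three points peaks at t≈6.919 with y≈2.30993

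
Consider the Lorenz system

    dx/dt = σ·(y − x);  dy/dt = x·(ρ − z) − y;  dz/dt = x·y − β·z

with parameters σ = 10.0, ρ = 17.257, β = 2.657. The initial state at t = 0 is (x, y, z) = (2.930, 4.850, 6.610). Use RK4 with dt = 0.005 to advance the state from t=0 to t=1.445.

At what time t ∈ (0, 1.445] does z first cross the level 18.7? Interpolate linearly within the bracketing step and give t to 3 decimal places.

t = 0.268

t=0.000: state=(2.930, 4.850, 6.610)
step 1 (dt=0.005): k1=(19.200, 26.346, -3.352), k2=(19.379, 26.816, -2.901), k3=(19.386, 26.816, -2.898), k4=(19.572, 27.288, -2.438); state += dt/6·(k1+2k2+2k3+k4)
t=0.005: state=(3.027, 4.984, 6.596)
t=0.010: state=(3.126, 5.123, 6.586)
t=0.015: state=(3.227, 5.266, 6.581)
continuing one RK4 step at a time; state shown every 10 steps (Δt=0.05):
t=0.050: state=(4.001, 6.404, 6.701)
t=0.100: state=(5.361, 8.412, 7.495)
t=0.150: state=(7.043, 10.683, 9.353)
t=0.200: state=(8.915, 12.624, 12.600)
t=0.250: state=(10.555, 13.165, 17.031)
t=0.265: state=(10.902, 12.892, 18.426)
next step: t=0.270: state=(10.995, 12.751, 18.880) — z has crossed 18.7
linear interpolation between t=0.265 (18.42580) and t=0.270 (18.88006) → t≈0.268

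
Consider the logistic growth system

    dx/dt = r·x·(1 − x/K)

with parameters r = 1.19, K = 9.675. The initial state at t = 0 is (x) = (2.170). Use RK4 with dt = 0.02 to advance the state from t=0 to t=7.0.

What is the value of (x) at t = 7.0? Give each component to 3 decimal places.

t=0.000: state=(2.170)
step 1 (dt=0.02): k1=(2.003), k2=(2.016), k3=(2.016), k4=(2.029); state += dt/6·(k1+2k2+2k3+k4)
t=0.020: state=(2.210)
t=0.040: state=(2.251)
t=0.060: state=(2.293)
continuing one RK4 step at a time; state shown every 25 steps (Δt=0.5):
t=0.500: state=(3.327)
t=1.000: state=(4.715)
t=1.500: state=(6.122)
t=2.000: state=(7.329)
t=2.500: state=(8.223)
t=3.000: state=(8.816)
t=3.500: state=(9.182)
t=4.000: state=(9.397)
t=4.500: state=(9.519)
t=5.000: state=(9.589)
t=5.500: state=(9.627)
t=6.000: state=(9.649)
t=6.500: state=(9.660)
t=7.000: state=(9.667)

(x) = (9.667)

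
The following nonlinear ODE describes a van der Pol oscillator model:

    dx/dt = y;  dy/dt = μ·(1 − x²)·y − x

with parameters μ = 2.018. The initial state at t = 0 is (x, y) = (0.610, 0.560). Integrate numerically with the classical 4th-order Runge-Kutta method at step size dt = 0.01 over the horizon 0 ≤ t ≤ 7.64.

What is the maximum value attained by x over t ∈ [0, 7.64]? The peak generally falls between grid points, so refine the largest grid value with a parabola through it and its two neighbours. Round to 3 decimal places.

max x = 2.020

t=0.000: state=(0.610, 0.560)
step 1 (dt=0.01): k1=(0.560, 0.100), k2=(0.560, 0.094), k3=(0.560, 0.093), k4=(0.561, 0.087); state += dt/6·(k1+2k2+2k3+k4)
t=0.010: state=(0.616, 0.561)
t=0.020: state=(0.621, 0.562)
t=0.030: state=(0.627, 0.562)
continuing one RK4 step at a time; state shown every 25 steps (Δt=0.25):
t=0.250: state=(0.750, 0.541)
t=0.500: state=(0.872, 0.422)
t=0.750: state=(0.954, 0.220)
t=1.000: state=(0.979, -0.019)
t=1.250: state=(0.943, -0.266)
t=1.500: state=(0.844, -0.531)
t=1.750: state=(0.672, -0.870)
t=2.000: state=(0.394, -1.404)
t=2.250: state=(-0.063, -2.331)
t=2.500: state=(-0.789, -3.364)
t=2.750: state=(-1.565, -2.382)
t=3.000: state=(-1.908, -0.538)
t=3.250: state=(-1.941, 0.127)
t=3.500: state=(-1.883, 0.298)
t=3.750: state=(-1.801, 0.358)
t=4.000: state=(-1.706, 0.400)
t=4.250: state=(-1.600, 0.445)
t=4.500: state=(-1.482, 0.502)
t=4.750: state=(-1.347, 0.583)
t=5.000: state=(-1.188, 0.704)
t=5.250: state=(-0.989, 0.902)
t=5.500: state=(-0.724, 1.258)
t=5.750: state=(-0.332, 1.953)
t=6.000: state=(0.302, 3.200)
t=6.250: state=(1.215, 3.667)
t=6.500: state=(1.870, 1.399)
t=6.750: state=(2.019, 0.070)
t=7.000: state=(1.988, -0.243)
t=7.250: state=(1.915, -0.321)
t=7.500: state=(1.830, -0.358)
t=7.640: state=(1.779, -0.377)
largest grid value and its neighbours: x(6.770)=2.01987, x(6.780)=2.02000, x(6.790)=2.01992
parabola through these three points peaks at t≈6.781 with x≈2.02000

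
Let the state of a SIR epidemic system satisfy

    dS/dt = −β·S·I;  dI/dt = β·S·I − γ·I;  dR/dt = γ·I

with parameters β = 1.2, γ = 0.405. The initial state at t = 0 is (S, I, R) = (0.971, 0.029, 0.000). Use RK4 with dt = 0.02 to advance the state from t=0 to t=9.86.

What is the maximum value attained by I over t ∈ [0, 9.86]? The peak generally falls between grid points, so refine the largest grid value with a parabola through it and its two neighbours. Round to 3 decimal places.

t=0.000: state=(0.971, 0.029, 0.000)
step 1 (dt=0.02): k1=(-0.034, 0.022, 0.012), k2=(-0.034, 0.022, 0.012), k3=(-0.034, 0.022, 0.012), k4=(-0.034, 0.022, 0.012); state += dt/6·(k1+2k2+2k3+k4)
t=0.020: state=(0.970, 0.029, 0.000)
t=0.040: state=(0.970, 0.030, 0.000)
t=0.060: state=(0.969, 0.030, 0.001)
continuing one RK4 step at a time; state shown every 25 steps (Δt=0.5):
t=0.500: state=(0.951, 0.042, 0.007)
t=1.000: state=(0.922, 0.060, 0.017)
t=1.500: state=(0.883, 0.085, 0.032)
t=2.000: state=(0.832, 0.116, 0.052)
t=2.500: state=(0.767, 0.153, 0.079)
t=3.000: state=(0.692, 0.194, 0.115)
t=3.500: state=(0.608, 0.234, 0.158)
t=4.000: state=(0.523, 0.268, 0.209)
t=4.500: state=(0.442, 0.292, 0.266)
t=5.000: state=(0.369, 0.304, 0.326)
t=5.500: state=(0.307, 0.304, 0.388)
t=6.000: state=(0.257, 0.294, 0.449)
t=6.500: state=(0.216, 0.277, 0.507)
t=7.000: state=(0.184, 0.255, 0.561)
t=7.500: state=(0.159, 0.231, 0.610)
t=8.000: state=(0.140, 0.206, 0.654)
t=8.500: state=(0.124, 0.182, 0.694)
t=9.000: state=(0.112, 0.160, 0.728)
t=9.500: state=(0.103, 0.139, 0.758)
t=9.860: state=(0.097, 0.125, 0.778)
largest grid value and its neighbours: I(5.220)=0.30583, I(5.240)=0.30584, I(5.260)=0.30584
parabola through these three points peaks at t≈5.244 with I≈0.30584

max I = 0.306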